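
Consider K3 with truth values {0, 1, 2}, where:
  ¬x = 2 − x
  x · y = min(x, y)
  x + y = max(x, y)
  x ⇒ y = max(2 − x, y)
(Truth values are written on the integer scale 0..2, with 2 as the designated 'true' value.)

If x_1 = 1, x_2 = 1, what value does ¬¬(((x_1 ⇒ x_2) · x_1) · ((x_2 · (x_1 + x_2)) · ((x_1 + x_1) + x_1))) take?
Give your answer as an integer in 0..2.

1

x_1 ⇒ x_2 = 1 ⇒ 1 = 1
(x_1 ⇒ x_2) · x_1 = 1 · 1 = 1
x_1 + x_2 = 1 + 1 = 1
x_2 · (x_1 + x_2) = 1 · 1 = 1
x_1 + x_1 = 1 + 1 = 1
(x_1 + x_1) + x_1 = 1 + 1 = 1
(x_2 · (x_1 + x_2)) · ((x_1 + x_1) + x_1) = 1 · 1 = 1
((x_1 ⇒ x_2) · x_1) · ((x_2 · (x_1 + x_2)) · ((x_1 + x_1) + x_1)) = 1 · 1 = 1
¬(((x_1 ⇒ x_2) · x_1) · ((x_2 · (x_1 + x_2)) · ((x_1 + x_1) + x_1))) = ¬1 = 1
¬¬(((x_1 ⇒ x_2) · x_1) · ((x_2 · (x_1 + x_2)) · ((x_1 + x_1) + x_1))) = ¬1 = 1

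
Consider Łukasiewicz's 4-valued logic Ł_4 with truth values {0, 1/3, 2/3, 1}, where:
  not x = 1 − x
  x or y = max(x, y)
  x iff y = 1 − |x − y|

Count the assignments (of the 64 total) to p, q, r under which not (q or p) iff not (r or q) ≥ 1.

36

value 1: 36 assignments (counts)
value 2/3: 18 assignments
value 1/3: 8 assignments
value 0: 2 assignments
So 36 of the 64 assignments meet the threshold.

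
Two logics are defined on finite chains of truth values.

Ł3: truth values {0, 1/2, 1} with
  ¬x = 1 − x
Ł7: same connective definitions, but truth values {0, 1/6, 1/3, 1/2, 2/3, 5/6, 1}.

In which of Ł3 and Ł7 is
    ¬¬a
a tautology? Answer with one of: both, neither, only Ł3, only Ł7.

neither

In Ł3: at a = 0 the value is 0 — not a tautology.
In Ł7: at a = 0 the value is 0 — not a tautology.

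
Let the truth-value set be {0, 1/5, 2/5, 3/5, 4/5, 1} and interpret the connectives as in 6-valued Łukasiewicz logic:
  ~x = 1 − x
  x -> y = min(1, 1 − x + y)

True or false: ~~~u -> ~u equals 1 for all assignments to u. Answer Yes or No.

Yes

u = 0 ↦ 1
u = 1/5 ↦ 1
u = 2/5 ↦ 1
u = 3/5 ↦ 1
u = 4/5 ↦ 1
u = 1 ↦ 1
Every assignment gives a value ≥ 1.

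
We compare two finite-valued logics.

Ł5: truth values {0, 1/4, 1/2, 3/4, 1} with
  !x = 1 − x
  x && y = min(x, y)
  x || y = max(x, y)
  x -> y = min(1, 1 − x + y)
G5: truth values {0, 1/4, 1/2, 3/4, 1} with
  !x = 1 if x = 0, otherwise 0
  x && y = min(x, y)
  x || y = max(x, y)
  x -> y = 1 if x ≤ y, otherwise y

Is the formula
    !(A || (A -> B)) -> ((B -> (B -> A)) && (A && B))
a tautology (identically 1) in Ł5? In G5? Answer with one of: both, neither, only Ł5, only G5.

In Ł5: at A = 1/4, B = 0 the value is 3/4 — not a tautology.
In G5: every assignment gives 1 — tautology.

only G5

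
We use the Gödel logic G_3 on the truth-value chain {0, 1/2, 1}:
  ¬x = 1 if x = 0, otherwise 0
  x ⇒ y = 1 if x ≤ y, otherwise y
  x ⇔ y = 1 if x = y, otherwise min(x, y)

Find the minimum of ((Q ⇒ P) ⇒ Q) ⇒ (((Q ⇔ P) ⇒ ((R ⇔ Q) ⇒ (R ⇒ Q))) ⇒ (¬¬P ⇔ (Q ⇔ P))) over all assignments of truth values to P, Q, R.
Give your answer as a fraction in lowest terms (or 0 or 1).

1/2

Take P = 1/2, Q = 1, R = 0:
Q ⇒ P = 1 ⇒ 1/2 = 1/2
(Q ⇒ P) ⇒ Q = 1/2 ⇒ 1 = 1
Q ⇔ P = 1 ⇔ 1/2 = 1/2
R ⇔ Q = 0 ⇔ 1 = 0
R ⇒ Q = 0 ⇒ 1 = 1
(R ⇔ Q) ⇒ (R ⇒ Q) = 0 ⇒ 1 = 1
(Q ⇔ P) ⇒ ((R ⇔ Q) ⇒ (R ⇒ Q)) = 1/2 ⇒ 1 = 1
¬P = ¬1/2 = 0
¬¬P = ¬0 = 1
Q ⇔ P = 1 ⇔ 1/2 = 1/2
¬¬P ⇔ (Q ⇔ P) = 1 ⇔ 1/2 = 1/2
((Q ⇔ P) ⇒ ((R ⇔ Q) ⇒ (R ⇒ Q))) ⇒ (¬¬P ⇔ (Q ⇔ P)) = 1 ⇒ 1/2 = 1/2
((Q ⇒ P) ⇒ Q) ⇒ (((Q ⇔ P) ⇒ ((R ⇔ Q) ⇒ (R ⇒ Q))) ⇒ (¬¬P ⇔ (Q ⇔ P))) = 1 ⇒ 1/2 = 1/2
No assignment yields a value below 1/2, so this is the minimum.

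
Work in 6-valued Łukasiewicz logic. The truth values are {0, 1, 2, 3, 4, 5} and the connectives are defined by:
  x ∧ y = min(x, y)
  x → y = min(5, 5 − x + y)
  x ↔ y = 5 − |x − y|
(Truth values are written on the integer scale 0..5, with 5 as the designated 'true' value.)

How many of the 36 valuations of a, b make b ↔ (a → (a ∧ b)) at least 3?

27

value 5: 11 assignments (counts)
value 4: 9 assignments (counts)
value 3: 7 assignments (counts)
value 2: 5 assignments
value 1: 3 assignments
value 0: 1 assignment
So 27 of the 36 assignments meet the threshold.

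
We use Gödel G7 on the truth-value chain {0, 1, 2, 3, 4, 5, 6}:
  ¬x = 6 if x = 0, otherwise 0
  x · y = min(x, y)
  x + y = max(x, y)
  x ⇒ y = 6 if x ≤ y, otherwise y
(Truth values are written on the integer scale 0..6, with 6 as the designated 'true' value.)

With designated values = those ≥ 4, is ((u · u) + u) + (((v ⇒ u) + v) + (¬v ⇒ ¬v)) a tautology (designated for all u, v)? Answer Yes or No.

Yes

At u = 1, v = 1, for instance:
u · u = 1 · 1 = 1
(u · u) + u = 1 + 1 = 1
v ⇒ u = 1 ⇒ 1 = 6
(v ⇒ u) + v = 6 + 1 = 6
¬v = ¬1 = 0
¬v = ¬1 = 0
¬v ⇒ ¬v = 0 ⇒ 0 = 6
((v ⇒ u) + v) + (¬v ⇒ ¬v) = 6 + 6 = 6
((u · u) + u) + (((v ⇒ u) + v) + (¬v ⇒ ¬v)) = 1 + 6 = 6
and checking the remaining 48 assignments likewise gives ≥ 4 in every case.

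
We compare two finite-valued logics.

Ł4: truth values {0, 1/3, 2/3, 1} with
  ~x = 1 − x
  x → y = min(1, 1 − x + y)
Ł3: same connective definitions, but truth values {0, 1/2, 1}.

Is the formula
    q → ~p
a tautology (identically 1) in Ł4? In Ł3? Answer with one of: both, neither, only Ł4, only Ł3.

neither

In Ł4: at p = 1/3, q = 1 the value is 2/3 — not a tautology.
In Ł3: at p = 1/2, q = 1 the value is 1/2 — not a tautology.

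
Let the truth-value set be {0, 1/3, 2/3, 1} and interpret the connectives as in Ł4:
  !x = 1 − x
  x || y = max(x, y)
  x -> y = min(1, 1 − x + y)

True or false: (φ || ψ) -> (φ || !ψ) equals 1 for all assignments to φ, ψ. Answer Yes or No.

Counterexample: take φ = 0, ψ = 2/3.
φ || ψ = 0 || 2/3 = 2/3
!ψ = !2/3 = 1/3
φ || !ψ = 0 || 1/3 = 1/3
(φ || ψ) -> (φ || !ψ) = 2/3 -> 1/3 = 2/3
This gives 2/3 ≠ 1.

No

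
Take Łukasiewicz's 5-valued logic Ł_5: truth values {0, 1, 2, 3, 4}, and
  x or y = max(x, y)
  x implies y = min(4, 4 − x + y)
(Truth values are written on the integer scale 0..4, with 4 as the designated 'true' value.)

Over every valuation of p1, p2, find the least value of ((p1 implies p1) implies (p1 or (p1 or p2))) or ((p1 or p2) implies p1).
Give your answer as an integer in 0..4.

2

Take p1 = 0, p2 = 2:
p1 implies p1 = 0 implies 0 = 4
p1 or p2 = 0 or 2 = 2
p1 or (p1 or p2) = 0 or 2 = 2
(p1 implies p1) implies (p1 or (p1 or p2)) = 4 implies 2 = 2
p1 or p2 = 0 or 2 = 2
(p1 or p2) implies p1 = 2 implies 0 = 2
((p1 implies p1) implies (p1 or (p1 or p2))) or ((p1 or p2) implies p1) = 2 or 2 = 2
No assignment yields a value below 2, so this is the minimum.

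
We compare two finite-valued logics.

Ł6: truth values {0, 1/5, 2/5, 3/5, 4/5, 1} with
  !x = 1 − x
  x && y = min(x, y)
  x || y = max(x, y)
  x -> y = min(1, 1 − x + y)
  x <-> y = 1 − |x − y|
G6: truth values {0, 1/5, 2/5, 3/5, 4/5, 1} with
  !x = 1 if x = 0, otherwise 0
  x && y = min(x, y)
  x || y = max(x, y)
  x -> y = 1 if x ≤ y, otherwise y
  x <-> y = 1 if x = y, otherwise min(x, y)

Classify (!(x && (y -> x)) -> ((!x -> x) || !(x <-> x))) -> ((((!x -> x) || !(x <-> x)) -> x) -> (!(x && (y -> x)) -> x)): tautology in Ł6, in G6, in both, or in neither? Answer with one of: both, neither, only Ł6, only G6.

both

In Ł6: every assignment gives 1 — tautology.
In G6: every assignment gives 1 — tautology.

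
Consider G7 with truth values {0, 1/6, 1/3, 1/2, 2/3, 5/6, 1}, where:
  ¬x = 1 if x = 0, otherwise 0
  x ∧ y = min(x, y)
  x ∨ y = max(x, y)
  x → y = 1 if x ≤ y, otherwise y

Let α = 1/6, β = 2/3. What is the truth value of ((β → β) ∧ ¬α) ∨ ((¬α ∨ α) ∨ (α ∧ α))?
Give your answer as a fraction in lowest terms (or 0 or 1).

β → β = 2/3 → 2/3 = 1
¬α = ¬1/6 = 0
(β → β) ∧ ¬α = 1 ∧ 0 = 0
¬α = ¬1/6 = 0
¬α ∨ α = 0 ∨ 1/6 = 1/6
α ∧ α = 1/6 ∧ 1/6 = 1/6
(¬α ∨ α) ∨ (α ∧ α) = 1/6 ∨ 1/6 = 1/6
((β → β) ∧ ¬α) ∨ ((¬α ∨ α) ∨ (α ∧ α)) = 0 ∨ 1/6 = 1/6

1/6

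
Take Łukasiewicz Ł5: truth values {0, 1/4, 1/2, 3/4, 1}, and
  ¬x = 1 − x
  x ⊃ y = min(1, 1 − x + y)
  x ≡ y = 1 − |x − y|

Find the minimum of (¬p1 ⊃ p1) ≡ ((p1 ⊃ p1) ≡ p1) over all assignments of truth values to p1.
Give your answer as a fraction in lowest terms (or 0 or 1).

Take p1 = 1/2:
¬p1 = ¬1/2 = 1/2
¬p1 ⊃ p1 = 1/2 ⊃ 1/2 = 1
p1 ⊃ p1 = 1/2 ⊃ 1/2 = 1
(p1 ⊃ p1) ≡ p1 = 1 ≡ 1/2 = 1/2
(¬p1 ⊃ p1) ≡ ((p1 ⊃ p1) ≡ p1) = 1 ≡ 1/2 = 1/2
No assignment yields a value below 1/2, so this is the minimum.

1/2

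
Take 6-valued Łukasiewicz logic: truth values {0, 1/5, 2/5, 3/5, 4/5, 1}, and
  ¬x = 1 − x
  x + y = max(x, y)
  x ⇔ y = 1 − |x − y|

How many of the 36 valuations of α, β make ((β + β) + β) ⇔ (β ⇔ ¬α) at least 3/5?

value 1: 8 assignments (counts)
value 4/5: 10 assignments (counts)
value 3/5: 7 assignments (counts)
value 2/5: 6 assignments
value 1/5: 3 assignments
value 0: 2 assignments
So 25 of the 36 assignments meet the threshold.

25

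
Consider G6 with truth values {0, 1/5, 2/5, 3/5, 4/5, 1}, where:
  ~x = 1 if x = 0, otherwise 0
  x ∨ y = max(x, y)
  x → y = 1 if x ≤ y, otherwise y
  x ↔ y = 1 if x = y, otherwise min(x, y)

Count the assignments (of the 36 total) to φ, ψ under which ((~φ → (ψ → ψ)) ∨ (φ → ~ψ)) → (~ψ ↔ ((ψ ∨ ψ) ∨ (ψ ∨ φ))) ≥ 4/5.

value 1: 1 assignment (counts)
value 4/5: 1 assignment (counts)
value 3/5: 1 assignment
value 2/5: 1 assignment
value 1/5: 1 assignment
value 0: 31 assignments
So 2 of the 36 assignments meet the threshold.

2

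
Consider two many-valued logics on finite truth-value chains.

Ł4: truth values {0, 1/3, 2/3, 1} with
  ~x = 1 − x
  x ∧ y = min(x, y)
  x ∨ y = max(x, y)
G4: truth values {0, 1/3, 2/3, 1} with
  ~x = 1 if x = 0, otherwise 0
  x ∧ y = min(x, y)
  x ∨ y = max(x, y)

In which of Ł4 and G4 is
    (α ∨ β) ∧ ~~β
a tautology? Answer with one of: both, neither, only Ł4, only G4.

In Ł4: at α = 0, β = 0 the value is 0 — not a tautology.
In G4: at α = 0, β = 0 the value is 0 — not a tautology.

neither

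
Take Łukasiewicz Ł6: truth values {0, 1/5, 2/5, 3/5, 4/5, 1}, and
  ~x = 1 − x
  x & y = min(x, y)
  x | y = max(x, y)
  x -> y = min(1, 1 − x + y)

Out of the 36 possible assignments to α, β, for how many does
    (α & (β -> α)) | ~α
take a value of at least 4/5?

value 1: 12 assignments (counts)
value 4/5: 12 assignments (counts)
value 3/5: 12 assignments
So 24 of the 36 assignments meet the threshold.

24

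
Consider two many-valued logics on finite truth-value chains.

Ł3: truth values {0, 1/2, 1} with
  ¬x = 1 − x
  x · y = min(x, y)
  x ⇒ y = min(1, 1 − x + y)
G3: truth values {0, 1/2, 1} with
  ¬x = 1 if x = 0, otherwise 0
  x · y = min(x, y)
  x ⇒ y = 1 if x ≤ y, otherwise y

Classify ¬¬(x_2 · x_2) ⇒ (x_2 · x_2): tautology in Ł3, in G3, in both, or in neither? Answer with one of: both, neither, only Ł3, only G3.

In Ł3: every assignment gives 1 — tautology.
In G3: at x_2 = 1/2 the value is 1/2 — not a tautology.

only Ł3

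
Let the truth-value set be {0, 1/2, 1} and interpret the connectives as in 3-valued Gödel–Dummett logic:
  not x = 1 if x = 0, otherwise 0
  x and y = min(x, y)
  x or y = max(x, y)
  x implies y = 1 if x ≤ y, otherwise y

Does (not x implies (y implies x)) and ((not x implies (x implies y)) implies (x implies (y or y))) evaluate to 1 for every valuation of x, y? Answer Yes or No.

No

Counterexample: take x = 0, y = 1/2.
not x = not 0 = 1
y implies x = 1/2 implies 0 = 0
not x implies (y implies x) = 1 implies 0 = 0
not x = not 0 = 1
x implies y = 0 implies 1/2 = 1
not x implies (x implies y) = 1 implies 1 = 1
y or y = 1/2 or 1/2 = 1/2
x implies (y or y) = 0 implies 1/2 = 1
(not x implies (x implies y)) implies (x implies (y or y)) = 1 implies 1 = 1
(not x implies (y implies x)) and ((not x implies (x implies y)) implies (x implies (y or y))) = 0 and 1 = 0
This gives 0 ≠ 1.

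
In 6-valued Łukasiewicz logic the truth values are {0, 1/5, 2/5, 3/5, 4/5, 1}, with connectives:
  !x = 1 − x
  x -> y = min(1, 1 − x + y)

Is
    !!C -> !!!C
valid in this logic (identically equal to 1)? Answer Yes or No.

No

Counterexample: take C = 3/5.
!C = !3/5 = 2/5
!!C = !2/5 = 3/5
!!C = !2/5 = 3/5
!!!C = !3/5 = 2/5
!!C -> !!!C = 3/5 -> 2/5 = 4/5
This gives 4/5 ≠ 1.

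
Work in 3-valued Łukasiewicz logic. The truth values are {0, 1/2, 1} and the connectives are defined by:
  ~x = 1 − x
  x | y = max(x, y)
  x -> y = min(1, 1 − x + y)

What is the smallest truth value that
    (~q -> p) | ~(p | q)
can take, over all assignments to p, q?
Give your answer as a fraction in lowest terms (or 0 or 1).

Take p = 0, q = 1/2:
~q = ~1/2 = 1/2
~q -> p = 1/2 -> 0 = 1/2
p | q = 0 | 1/2 = 1/2
~(p | q) = ~1/2 = 1/2
(~q -> p) | ~(p | q) = 1/2 | 1/2 = 1/2
No assignment yields a value below 1/2, so this is the minimum.

1/2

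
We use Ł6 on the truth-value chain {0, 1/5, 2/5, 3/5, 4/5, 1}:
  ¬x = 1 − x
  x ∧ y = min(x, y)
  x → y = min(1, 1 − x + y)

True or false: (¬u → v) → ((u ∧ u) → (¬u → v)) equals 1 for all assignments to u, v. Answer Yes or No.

Yes

At u = 0, v = 4/5, for instance:
¬u = ¬0 = 1
¬u → v = 1 → 4/5 = 4/5
u ∧ u = 0 ∧ 0 = 0
(u ∧ u) → (¬u → v) = 0 → 4/5 = 1
(¬u → v) → ((u ∧ u) → (¬u → v)) = 4/5 → 1 = 1
and checking the remaining 35 assignments likewise gives ≥ 1 in every case.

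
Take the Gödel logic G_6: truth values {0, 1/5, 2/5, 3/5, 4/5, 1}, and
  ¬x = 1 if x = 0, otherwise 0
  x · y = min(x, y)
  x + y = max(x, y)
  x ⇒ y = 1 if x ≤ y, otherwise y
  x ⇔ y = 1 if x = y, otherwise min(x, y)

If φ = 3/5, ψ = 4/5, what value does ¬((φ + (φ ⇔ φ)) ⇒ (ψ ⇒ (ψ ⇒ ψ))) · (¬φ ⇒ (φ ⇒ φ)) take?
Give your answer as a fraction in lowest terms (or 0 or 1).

φ ⇔ φ = 3/5 ⇔ 3/5 = 1
φ + (φ ⇔ φ) = 3/5 + 1 = 1
ψ ⇒ ψ = 4/5 ⇒ 4/5 = 1
ψ ⇒ (ψ ⇒ ψ) = 4/5 ⇒ 1 = 1
(φ + (φ ⇔ φ)) ⇒ (ψ ⇒ (ψ ⇒ ψ)) = 1 ⇒ 1 = 1
¬((φ + (φ ⇔ φ)) ⇒ (ψ ⇒ (ψ ⇒ ψ))) = ¬1 = 0
¬φ = ¬3/5 = 0
φ ⇒ φ = 3/5 ⇒ 3/5 = 1
¬φ ⇒ (φ ⇒ φ) = 0 ⇒ 1 = 1
¬((φ + (φ ⇔ φ)) ⇒ (ψ ⇒ (ψ ⇒ ψ))) · (¬φ ⇒ (φ ⇒ φ)) = 0 · 1 = 0

0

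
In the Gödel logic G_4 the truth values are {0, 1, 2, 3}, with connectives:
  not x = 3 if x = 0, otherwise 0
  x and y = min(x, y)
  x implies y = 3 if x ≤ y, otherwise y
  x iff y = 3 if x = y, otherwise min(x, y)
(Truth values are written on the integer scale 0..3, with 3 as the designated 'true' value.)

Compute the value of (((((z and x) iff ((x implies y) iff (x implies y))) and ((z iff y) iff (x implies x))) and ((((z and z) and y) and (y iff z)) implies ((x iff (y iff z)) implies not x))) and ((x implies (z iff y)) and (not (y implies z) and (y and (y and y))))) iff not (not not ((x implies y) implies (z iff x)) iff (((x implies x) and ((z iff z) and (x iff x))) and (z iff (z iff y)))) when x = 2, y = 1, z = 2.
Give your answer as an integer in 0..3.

z and x = 2 and 2 = 2
x implies y = 2 implies 1 = 1
x implies y = 2 implies 1 = 1
(x implies y) iff (x implies y) = 1 iff 1 = 3
(z and x) iff ((x implies y) iff (x implies y)) = 2 iff 3 = 2
z iff y = 2 iff 1 = 1
x implies x = 2 implies 2 = 3
(z iff y) iff (x implies x) = 1 iff 3 = 1
((z and x) iff ((x implies y) iff (x implies y))) and ((z iff y) iff (x implies x)) = 2 and 1 = 1
z and z = 2 and 2 = 2
(z and z) and y = 2 and 1 = 1
y iff z = 1 iff 2 = 1
((z and z) and y) and (y iff z) = 1 and 1 = 1
y iff z = 1 iff 2 = 1
x iff (y iff z) = 2 iff 1 = 1
not x = not 2 = 0
(x iff (y iff z)) implies not x = 1 implies 0 = 0
(((z and z) and y) and (y iff z)) implies ((x iff (y iff z)) implies not x) = 1 implies 0 = 0
(((z and x) iff ((x implies y) iff (x implies y))) and ((z iff y) iff (x implies x))) and ((((z and z) and y) and (y iff z)) implies ((x iff (y iff z)) implies not x)) = 1 and 0 = 0
z iff y = 2 iff 1 = 1
x implies (z iff y) = 2 implies 1 = 1
y implies z = 1 implies 2 = 3
not (y implies z) = not 3 = 0
y and y = 1 and 1 = 1
y and (y and y) = 1 and 1 = 1
not (y implies z) and (y and (y and y)) = 0 and 1 = 0
(x implies (z iff y)) and (not (y implies z) and (y and (y and y))) = 1 and 0 = 0
((((z and x) iff ((x implies y) iff (x implies y))) and ((z iff y) iff (x implies x))) and ((((z and z) and y) and (y iff z)) implies ((x iff (y iff z)) implies not x))) and ((x implies (z iff y)) and (not (y implies z) and (y and (y and y)))) = 0 and 0 = 0
x implies y = 2 implies 1 = 1
z iff x = 2 iff 2 = 3
(x implies y) implies (z iff x) = 1 implies 3 = 3
not ((x implies y) implies (z iff x)) = not 3 = 0
not not ((x implies y) implies (z iff x)) = not 0 = 3
x implies x = 2 implies 2 = 3
z iff z = 2 iff 2 = 3
x iff x = 2 iff 2 = 3
(z iff z) and (x iff x) = 3 and 3 = 3
(x implies x) and ((z iff z) and (x iff x)) = 3 and 3 = 3
z iff y = 2 iff 1 = 1
z iff (z iff y) = 2 iff 1 = 1
((x implies x) and ((z iff z) and (x iff x))) and (z iff (z iff y)) = 3 and 1 = 1
not not ((x implies y) implies (z iff x)) iff (((x implies x) and ((z iff z) and (x iff x))) and (z iff (z iff y))) = 3 iff 1 = 1
not (not not ((x implies y) implies (z iff x)) iff (((x implies x) and ((z iff z) and (x iff x))) and (z iff (z iff y)))) = not 1 = 0
(((((z and x) iff ((x implies y) iff (x implies y))) and ((z iff y) iff (x implies x))) and ((((z and z) and y) and (y iff z)) implies ((x iff (y iff z)) implies not x))) and ((x implies (z iff y)) and (not (y implies z) and (y and (y and y))))) iff not (not not ((x implies y) implies (z iff x)) iff (((x implies x) and ((z iff z) and (x iff x))) and (z iff (z iff y)))) = 0 iff 0 = 3

3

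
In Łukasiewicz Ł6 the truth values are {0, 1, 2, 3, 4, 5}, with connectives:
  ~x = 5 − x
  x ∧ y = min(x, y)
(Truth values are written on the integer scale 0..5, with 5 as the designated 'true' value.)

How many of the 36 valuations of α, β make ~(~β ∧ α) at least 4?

value 5: 11 assignments (counts)
value 4: 9 assignments (counts)
value 3: 7 assignments
value 2: 5 assignments
value 1: 3 assignments
value 0: 1 assignment
So 20 of the 36 assignments meet the threshold.

20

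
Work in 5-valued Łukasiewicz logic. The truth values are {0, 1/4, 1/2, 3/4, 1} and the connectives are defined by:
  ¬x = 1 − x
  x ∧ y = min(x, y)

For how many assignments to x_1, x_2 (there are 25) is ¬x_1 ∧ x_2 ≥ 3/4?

4

value 1: 1 assignment (counts)
value 3/4: 3 assignments (counts)
value 1/2: 5 assignments
value 1/4: 7 assignments
value 0: 9 assignments
So 4 of the 25 assignments meet the threshold.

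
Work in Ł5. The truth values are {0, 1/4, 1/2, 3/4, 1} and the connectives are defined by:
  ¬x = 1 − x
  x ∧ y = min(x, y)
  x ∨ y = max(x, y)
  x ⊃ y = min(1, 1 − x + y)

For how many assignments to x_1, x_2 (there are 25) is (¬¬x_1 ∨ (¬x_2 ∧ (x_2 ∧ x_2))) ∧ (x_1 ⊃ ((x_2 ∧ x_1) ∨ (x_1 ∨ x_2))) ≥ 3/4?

value 1: 5 assignments (counts)
value 3/4: 5 assignments (counts)
value 1/2: 7 assignments
value 1/4: 6 assignments
value 0: 2 assignments
So 10 of the 25 assignments meet the threshold.

10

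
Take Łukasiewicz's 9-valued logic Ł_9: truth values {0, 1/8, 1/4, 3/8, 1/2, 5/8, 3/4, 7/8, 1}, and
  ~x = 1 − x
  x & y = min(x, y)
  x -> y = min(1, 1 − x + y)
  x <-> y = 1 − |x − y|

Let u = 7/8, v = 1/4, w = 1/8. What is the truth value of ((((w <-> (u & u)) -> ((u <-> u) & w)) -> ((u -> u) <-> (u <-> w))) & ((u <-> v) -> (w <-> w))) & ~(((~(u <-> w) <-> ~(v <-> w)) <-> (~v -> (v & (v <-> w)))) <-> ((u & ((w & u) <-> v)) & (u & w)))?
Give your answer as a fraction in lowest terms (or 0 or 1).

3/8

u & u = 7/8 & 7/8 = 7/8
w <-> (u & u) = 1/8 <-> 7/8 = 1/4
u <-> u = 7/8 <-> 7/8 = 1
(u <-> u) & w = 1 & 1/8 = 1/8
(w <-> (u & u)) -> ((u <-> u) & w) = 1/4 -> 1/8 = 7/8
u -> u = 7/8 -> 7/8 = 1
u <-> w = 7/8 <-> 1/8 = 1/4
(u -> u) <-> (u <-> w) = 1 <-> 1/4 = 1/4
((w <-> (u & u)) -> ((u <-> u) & w)) -> ((u -> u) <-> (u <-> w)) = 7/8 -> 1/4 = 3/8
u <-> v = 7/8 <-> 1/4 = 3/8
w <-> w = 1/8 <-> 1/8 = 1
(u <-> v) -> (w <-> w) = 3/8 -> 1 = 1
(((w <-> (u & u)) -> ((u <-> u) & w)) -> ((u -> u) <-> (u <-> w))) & ((u <-> v) -> (w <-> w)) = 3/8 & 1 = 3/8
u <-> w = 7/8 <-> 1/8 = 1/4
~(u <-> w) = ~1/4 = 3/4
v <-> w = 1/4 <-> 1/8 = 7/8
~(v <-> w) = ~7/8 = 1/8
~(u <-> w) <-> ~(v <-> w) = 3/4 <-> 1/8 = 3/8
~v = ~1/4 = 3/4
v <-> w = 1/4 <-> 1/8 = 7/8
v & (v <-> w) = 1/4 & 7/8 = 1/4
~v -> (v & (v <-> w)) = 3/4 -> 1/4 = 1/2
(~(u <-> w) <-> ~(v <-> w)) <-> (~v -> (v & (v <-> w))) = 3/8 <-> 1/2 = 7/8
w & u = 1/8 & 7/8 = 1/8
(w & u) <-> v = 1/8 <-> 1/4 = 7/8
u & ((w & u) <-> v) = 7/8 & 7/8 = 7/8
u & w = 7/8 & 1/8 = 1/8
(u & ((w & u) <-> v)) & (u & w) = 7/8 & 1/8 = 1/8
((~(u <-> w) <-> ~(v <-> w)) <-> (~v -> (v & (v <-> w)))) <-> ((u & ((w & u) <-> v)) & (u & w)) = 7/8 <-> 1/8 = 1/4
~(((~(u <-> w) <-> ~(v <-> w)) <-> (~v -> (v & (v <-> w)))) <-> ((u & ((w & u) <-> v)) & (u & w))) = ~1/4 = 3/4
((((w <-> (u & u)) -> ((u <-> u) & w)) -> ((u -> u) <-> (u <-> w))) & ((u <-> v) -> (w <-> w))) & ~(((~(u <-> w) <-> ~(v <-> w)) <-> (~v -> (v & (v <-> w)))) <-> ((u & ((w & u) <-> v)) & (u & w))) = 3/8 & 3/4 = 3/8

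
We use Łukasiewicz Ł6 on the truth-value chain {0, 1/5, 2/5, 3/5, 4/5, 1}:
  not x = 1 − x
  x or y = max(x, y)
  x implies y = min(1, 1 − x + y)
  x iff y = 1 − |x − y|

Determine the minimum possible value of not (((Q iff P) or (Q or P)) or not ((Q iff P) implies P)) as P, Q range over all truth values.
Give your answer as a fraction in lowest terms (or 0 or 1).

Take P = 0, Q = 0:
Q iff P = 0 iff 0 = 1
Q or P = 0 or 0 = 0
(Q iff P) or (Q or P) = 1 or 0 = 1
Q iff P = 0 iff 0 = 1
(Q iff P) implies P = 1 implies 0 = 0
not ((Q iff P) implies P) = not 0 = 1
((Q iff P) or (Q or P)) or not ((Q iff P) implies P) = 1 or 1 = 1
not (((Q iff P) or (Q or P)) or not ((Q iff P) implies P)) = not 1 = 0
No assignment yields a value below 0, so this is the minimum.

0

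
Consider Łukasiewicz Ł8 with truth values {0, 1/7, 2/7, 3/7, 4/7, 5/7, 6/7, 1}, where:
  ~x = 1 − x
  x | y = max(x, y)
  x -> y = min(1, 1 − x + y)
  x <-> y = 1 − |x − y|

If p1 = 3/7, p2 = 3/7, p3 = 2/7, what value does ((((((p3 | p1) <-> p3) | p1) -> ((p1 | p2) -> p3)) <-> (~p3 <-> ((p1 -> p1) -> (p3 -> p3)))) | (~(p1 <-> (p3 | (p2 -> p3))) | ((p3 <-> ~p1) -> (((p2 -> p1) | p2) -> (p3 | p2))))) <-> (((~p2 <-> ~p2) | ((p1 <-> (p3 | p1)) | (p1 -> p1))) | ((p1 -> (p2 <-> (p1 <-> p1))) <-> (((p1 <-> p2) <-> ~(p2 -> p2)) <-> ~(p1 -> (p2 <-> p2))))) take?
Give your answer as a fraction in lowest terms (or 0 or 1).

5/7

p3 | p1 = 2/7 | 3/7 = 3/7
(p3 | p1) <-> p3 = 3/7 <-> 2/7 = 6/7
((p3 | p1) <-> p3) | p1 = 6/7 | 3/7 = 6/7
p1 | p2 = 3/7 | 3/7 = 3/7
(p1 | p2) -> p3 = 3/7 -> 2/7 = 6/7
(((p3 | p1) <-> p3) | p1) -> ((p1 | p2) -> p3) = 6/7 -> 6/7 = 1
~p3 = ~2/7 = 5/7
p1 -> p1 = 3/7 -> 3/7 = 1
p3 -> p3 = 2/7 -> 2/7 = 1
(p1 -> p1) -> (p3 -> p3) = 1 -> 1 = 1
~p3 <-> ((p1 -> p1) -> (p3 -> p3)) = 5/7 <-> 1 = 5/7
((((p3 | p1) <-> p3) | p1) -> ((p1 | p2) -> p3)) <-> (~p3 <-> ((p1 -> p1) -> (p3 -> p3))) = 1 <-> 5/7 = 5/7
p2 -> p3 = 3/7 -> 2/7 = 6/7
p3 | (p2 -> p3) = 2/7 | 6/7 = 6/7
p1 <-> (p3 | (p2 -> p3)) = 3/7 <-> 6/7 = 4/7
~(p1 <-> (p3 | (p2 -> p3))) = ~4/7 = 3/7
~p1 = ~3/7 = 4/7
p3 <-> ~p1 = 2/7 <-> 4/7 = 5/7
p2 -> p1 = 3/7 -> 3/7 = 1
(p2 -> p1) | p2 = 1 | 3/7 = 1
p3 | p2 = 2/7 | 3/7 = 3/7
((p2 -> p1) | p2) -> (p3 | p2) = 1 -> 3/7 = 3/7
(p3 <-> ~p1) -> (((p2 -> p1) | p2) -> (p3 | p2)) = 5/7 -> 3/7 = 5/7
~(p1 <-> (p3 | (p2 -> p3))) | ((p3 <-> ~p1) -> (((p2 -> p1) | p2) -> (p3 | p2))) = 3/7 | 5/7 = 5/7
(((((p3 | p1) <-> p3) | p1) -> ((p1 | p2) -> p3)) <-> (~p3 <-> ((p1 -> p1) -> (p3 -> p3)))) | (~(p1 <-> (p3 | (p2 -> p3))) | ((p3 <-> ~p1) -> (((p2 -> p1) | p2) -> (p3 | p2)))) = 5/7 | 5/7 = 5/7
~p2 = ~3/7 = 4/7
~p2 = ~3/7 = 4/7
~p2 <-> ~p2 = 4/7 <-> 4/7 = 1
p3 | p1 = 2/7 | 3/7 = 3/7
p1 <-> (p3 | p1) = 3/7 <-> 3/7 = 1
p1 -> p1 = 3/7 -> 3/7 = 1
(p1 <-> (p3 | p1)) | (p1 -> p1) = 1 | 1 = 1
(~p2 <-> ~p2) | ((p1 <-> (p3 | p1)) | (p1 -> p1)) = 1 | 1 = 1
p1 <-> p1 = 3/7 <-> 3/7 = 1
p2 <-> (p1 <-> p1) = 3/7 <-> 1 = 3/7
p1 -> (p2 <-> (p1 <-> p1)) = 3/7 -> 3/7 = 1
p1 <-> p2 = 3/7 <-> 3/7 = 1
p2 -> p2 = 3/7 -> 3/7 = 1
~(p2 -> p2) = ~1 = 0
(p1 <-> p2) <-> ~(p2 -> p2) = 1 <-> 0 = 0
p2 <-> p2 = 3/7 <-> 3/7 = 1
p1 -> (p2 <-> p2) = 3/7 -> 1 = 1
~(p1 -> (p2 <-> p2)) = ~1 = 0
((p1 <-> p2) <-> ~(p2 -> p2)) <-> ~(p1 -> (p2 <-> p2)) = 0 <-> 0 = 1
(p1 -> (p2 <-> (p1 <-> p1))) <-> (((p1 <-> p2) <-> ~(p2 -> p2)) <-> ~(p1 -> (p2 <-> p2))) = 1 <-> 1 = 1
((~p2 <-> ~p2) | ((p1 <-> (p3 | p1)) | (p1 -> p1))) | ((p1 -> (p2 <-> (p1 <-> p1))) <-> (((p1 <-> p2) <-> ~(p2 -> p2)) <-> ~(p1 -> (p2 <-> p2)))) = 1 | 1 = 1
((((((p3 | p1) <-> p3) | p1) -> ((p1 | p2) -> p3)) <-> (~p3 <-> ((p1 -> p1) -> (p3 -> p3)))) | (~(p1 <-> (p3 | (p2 -> p3))) | ((p3 <-> ~p1) -> (((p2 -> p1) | p2) -> (p3 | p2))))) <-> (((~p2 <-> ~p2) | ((p1 <-> (p3 | p1)) | (p1 -> p1))) | ((p1 -> (p2 <-> (p1 <-> p1))) <-> (((p1 <-> p2) <-> ~(p2 -> p2)) <-> ~(p1 -> (p2 <-> p2))))) = 5/7 <-> 1 = 5/7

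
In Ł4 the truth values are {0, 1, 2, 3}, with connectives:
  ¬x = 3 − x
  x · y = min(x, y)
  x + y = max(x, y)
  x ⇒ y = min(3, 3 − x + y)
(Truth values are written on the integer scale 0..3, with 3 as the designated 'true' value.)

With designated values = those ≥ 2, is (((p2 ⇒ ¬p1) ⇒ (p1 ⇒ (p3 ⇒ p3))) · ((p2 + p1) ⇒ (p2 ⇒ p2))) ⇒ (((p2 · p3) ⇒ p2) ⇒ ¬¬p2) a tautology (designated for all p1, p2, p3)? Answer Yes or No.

Counterexample: take p1 = 0, p2 = 0, p3 = 0.
¬p1 = ¬0 = 3
p2 ⇒ ¬p1 = 0 ⇒ 3 = 3
p3 ⇒ p3 = 0 ⇒ 0 = 3
p1 ⇒ (p3 ⇒ p3) = 0 ⇒ 3 = 3
(p2 ⇒ ¬p1) ⇒ (p1 ⇒ (p3 ⇒ p3)) = 3 ⇒ 3 = 3
p2 + p1 = 0 + 0 = 0
p2 ⇒ p2 = 0 ⇒ 0 = 3
(p2 + p1) ⇒ (p2 ⇒ p2) = 0 ⇒ 3 = 3
((p2 ⇒ ¬p1) ⇒ (p1 ⇒ (p3 ⇒ p3))) · ((p2 + p1) ⇒ (p2 ⇒ p2)) = 3 · 3 = 3
p2 · p3 = 0 · 0 = 0
(p2 · p3) ⇒ p2 = 0 ⇒ 0 = 3
¬p2 = ¬0 = 3
¬¬p2 = ¬3 = 0
((p2 · p3) ⇒ p2) ⇒ ¬¬p2 = 3 ⇒ 0 = 0
(((p2 ⇒ ¬p1) ⇒ (p1 ⇒ (p3 ⇒ p3))) · ((p2 + p1) ⇒ (p2 ⇒ p2))) ⇒ (((p2 · p3) ⇒ p2) ⇒ ¬¬p2) = 3 ⇒ 0 = 0
This gives 0, which is below 2.

No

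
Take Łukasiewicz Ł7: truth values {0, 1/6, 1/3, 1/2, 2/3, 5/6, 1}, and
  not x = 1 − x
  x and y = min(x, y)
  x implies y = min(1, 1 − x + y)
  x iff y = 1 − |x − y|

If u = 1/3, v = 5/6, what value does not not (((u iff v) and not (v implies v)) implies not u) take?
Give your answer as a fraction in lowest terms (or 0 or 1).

1

u iff v = 1/3 iff 5/6 = 1/2
v implies v = 5/6 implies 5/6 = 1
not (v implies v) = not 1 = 0
(u iff v) and not (v implies v) = 1/2 and 0 = 0
not u = not 1/3 = 2/3
((u iff v) and not (v implies v)) implies not u = 0 implies 2/3 = 1
not (((u iff v) and not (v implies v)) implies not u) = not 1 = 0
not not (((u iff v) and not (v implies v)) implies not u) = not 0 = 1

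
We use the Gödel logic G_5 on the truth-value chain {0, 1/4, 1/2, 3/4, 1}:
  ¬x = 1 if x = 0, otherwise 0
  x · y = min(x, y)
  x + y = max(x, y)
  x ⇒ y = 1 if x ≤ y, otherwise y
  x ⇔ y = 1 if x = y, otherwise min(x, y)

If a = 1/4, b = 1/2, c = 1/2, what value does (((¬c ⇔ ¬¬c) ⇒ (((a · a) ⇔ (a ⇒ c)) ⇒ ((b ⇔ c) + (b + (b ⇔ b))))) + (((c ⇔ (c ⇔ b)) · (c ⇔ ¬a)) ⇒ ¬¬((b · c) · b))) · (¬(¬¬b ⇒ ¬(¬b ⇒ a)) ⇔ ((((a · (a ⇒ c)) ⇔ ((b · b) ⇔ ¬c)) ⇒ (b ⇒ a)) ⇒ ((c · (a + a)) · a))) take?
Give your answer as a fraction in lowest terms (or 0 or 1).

1/4

¬c = ¬1/2 = 0
¬c = ¬1/2 = 0
¬¬c = ¬0 = 1
¬c ⇔ ¬¬c = 0 ⇔ 1 = 0
a · a = 1/4 · 1/4 = 1/4
a ⇒ c = 1/4 ⇒ 1/2 = 1
(a · a) ⇔ (a ⇒ c) = 1/4 ⇔ 1 = 1/4
b ⇔ c = 1/2 ⇔ 1/2 = 1
b ⇔ b = 1/2 ⇔ 1/2 = 1
b + (b ⇔ b) = 1/2 + 1 = 1
(b ⇔ c) + (b + (b ⇔ b)) = 1 + 1 = 1
((a · a) ⇔ (a ⇒ c)) ⇒ ((b ⇔ c) + (b + (b ⇔ b))) = 1/4 ⇒ 1 = 1
(¬c ⇔ ¬¬c) ⇒ (((a · a) ⇔ (a ⇒ c)) ⇒ ((b ⇔ c) + (b + (b ⇔ b)))) = 0 ⇒ 1 = 1
c ⇔ b = 1/2 ⇔ 1/2 = 1
c ⇔ (c ⇔ b) = 1/2 ⇔ 1 = 1/2
¬a = ¬1/4 = 0
c ⇔ ¬a = 1/2 ⇔ 0 = 0
(c ⇔ (c ⇔ b)) · (c ⇔ ¬a) = 1/2 · 0 = 0
b · c = 1/2 · 1/2 = 1/2
(b · c) · b = 1/2 · 1/2 = 1/2
¬((b · c) · b) = ¬1/2 = 0
¬¬((b · c) · b) = ¬0 = 1
((c ⇔ (c ⇔ b)) · (c ⇔ ¬a)) ⇒ ¬¬((b · c) · b) = 0 ⇒ 1 = 1
((¬c ⇔ ¬¬c) ⇒ (((a · a) ⇔ (a ⇒ c)) ⇒ ((b ⇔ c) + (b + (b ⇔ b))))) + (((c ⇔ (c ⇔ b)) · (c ⇔ ¬a)) ⇒ ¬¬((b · c) · b)) = 1 + 1 = 1
¬b = ¬1/2 = 0
¬¬b = ¬0 = 1
¬b = ¬1/2 = 0
¬b ⇒ a = 0 ⇒ 1/4 = 1
¬(¬b ⇒ a) = ¬1 = 0
¬¬b ⇒ ¬(¬b ⇒ a) = 1 ⇒ 0 = 0
¬(¬¬b ⇒ ¬(¬b ⇒ a)) = ¬0 = 1
a ⇒ c = 1/4 ⇒ 1/2 = 1
a · (a ⇒ c) = 1/4 · 1 = 1/4
b · b = 1/2 · 1/2 = 1/2
¬c = ¬1/2 = 0
(b · b) ⇔ ¬c = 1/2 ⇔ 0 = 0
(a · (a ⇒ c)) ⇔ ((b · b) ⇔ ¬c) = 1/4 ⇔ 0 = 0
b ⇒ a = 1/2 ⇒ 1/4 = 1/4
((a · (a ⇒ c)) ⇔ ((b · b) ⇔ ¬c)) ⇒ (b ⇒ a) = 0 ⇒ 1/4 = 1
a + a = 1/4 + 1/4 = 1/4
c · (a + a) = 1/2 · 1/4 = 1/4
(c · (a + a)) · a = 1/4 · 1/4 = 1/4
(((a · (a ⇒ c)) ⇔ ((b · b) ⇔ ¬c)) ⇒ (b ⇒ a)) ⇒ ((c · (a + a)) · a) = 1 ⇒ 1/4 = 1/4
¬(¬¬b ⇒ ¬(¬b ⇒ a)) ⇔ ((((a · (a ⇒ c)) ⇔ ((b · b) ⇔ ¬c)) ⇒ (b ⇒ a)) ⇒ ((c · (a + a)) · a)) = 1 ⇔ 1/4 = 1/4
(((¬c ⇔ ¬¬c) ⇒ (((a · a) ⇔ (a ⇒ c)) ⇒ ((b ⇔ c) + (b + (b ⇔ b))))) + (((c ⇔ (c ⇔ b)) · (c ⇔ ¬a)) ⇒ ¬¬((b · c) · b))) · (¬(¬¬b ⇒ ¬(¬b ⇒ a)) ⇔ ((((a · (a ⇒ c)) ⇔ ((b · b) ⇔ ¬c)) ⇒ (b ⇒ a)) ⇒ ((c · (a + a)) · a))) = 1 · 1/4 = 1/4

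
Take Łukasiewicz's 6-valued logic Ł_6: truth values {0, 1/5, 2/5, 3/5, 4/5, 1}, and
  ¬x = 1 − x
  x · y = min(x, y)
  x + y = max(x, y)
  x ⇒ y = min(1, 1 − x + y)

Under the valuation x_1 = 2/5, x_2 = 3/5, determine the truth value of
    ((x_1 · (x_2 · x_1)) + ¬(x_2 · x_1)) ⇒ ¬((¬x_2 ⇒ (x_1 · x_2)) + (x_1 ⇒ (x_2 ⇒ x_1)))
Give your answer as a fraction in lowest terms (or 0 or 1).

x_2 · x_1 = 3/5 · 2/5 = 2/5
x_1 · (x_2 · x_1) = 2/5 · 2/5 = 2/5
x_2 · x_1 = 3/5 · 2/5 = 2/5
¬(x_2 · x_1) = ¬2/5 = 3/5
(x_1 · (x_2 · x_1)) + ¬(x_2 · x_1) = 2/5 + 3/5 = 3/5
¬x_2 = ¬3/5 = 2/5
x_1 · x_2 = 2/5 · 3/5 = 2/5
¬x_2 ⇒ (x_1 · x_2) = 2/5 ⇒ 2/5 = 1
x_2 ⇒ x_1 = 3/5 ⇒ 2/5 = 4/5
x_1 ⇒ (x_2 ⇒ x_1) = 2/5 ⇒ 4/5 = 1
(¬x_2 ⇒ (x_1 · x_2)) + (x_1 ⇒ (x_2 ⇒ x_1)) = 1 + 1 = 1
¬((¬x_2 ⇒ (x_1 · x_2)) + (x_1 ⇒ (x_2 ⇒ x_1))) = ¬1 = 0
((x_1 · (x_2 · x_1)) + ¬(x_2 · x_1)) ⇒ ¬((¬x_2 ⇒ (x_1 · x_2)) + (x_1 ⇒ (x_2 ⇒ x_1))) = 3/5 ⇒ 0 = 2/5

2/5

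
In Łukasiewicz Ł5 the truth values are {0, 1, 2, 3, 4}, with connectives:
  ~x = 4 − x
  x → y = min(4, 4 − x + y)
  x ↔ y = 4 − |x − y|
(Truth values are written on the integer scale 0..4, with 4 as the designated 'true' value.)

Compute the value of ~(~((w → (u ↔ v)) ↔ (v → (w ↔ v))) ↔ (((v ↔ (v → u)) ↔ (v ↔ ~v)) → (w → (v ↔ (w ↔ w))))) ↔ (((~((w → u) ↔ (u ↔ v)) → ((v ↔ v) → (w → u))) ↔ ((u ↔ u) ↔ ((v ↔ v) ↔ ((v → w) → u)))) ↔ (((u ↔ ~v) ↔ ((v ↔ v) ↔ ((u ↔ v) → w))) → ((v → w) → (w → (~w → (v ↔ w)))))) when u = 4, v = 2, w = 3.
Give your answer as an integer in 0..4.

u ↔ v = 4 ↔ 2 = 2
w → (u ↔ v) = 3 → 2 = 3
w ↔ v = 3 ↔ 2 = 3
v → (w ↔ v) = 2 → 3 = 4
(w → (u ↔ v)) ↔ (v → (w ↔ v)) = 3 ↔ 4 = 3
~((w → (u ↔ v)) ↔ (v → (w ↔ v))) = ~3 = 1
v → u = 2 → 4 = 4
v ↔ (v → u) = 2 ↔ 4 = 2
~v = ~2 = 2
v ↔ ~v = 2 ↔ 2 = 4
(v ↔ (v → u)) ↔ (v ↔ ~v) = 2 ↔ 4 = 2
w ↔ w = 3 ↔ 3 = 4
v ↔ (w ↔ w) = 2 ↔ 4 = 2
w → (v ↔ (w ↔ w)) = 3 → 2 = 3
((v ↔ (v → u)) ↔ (v ↔ ~v)) → (w → (v ↔ (w ↔ w))) = 2 → 3 = 4
~((w → (u ↔ v)) ↔ (v → (w ↔ v))) ↔ (((v ↔ (v → u)) ↔ (v ↔ ~v)) → (w → (v ↔ (w ↔ w)))) = 1 ↔ 4 = 1
~(~((w → (u ↔ v)) ↔ (v → (w ↔ v))) ↔ (((v ↔ (v → u)) ↔ (v ↔ ~v)) → (w → (v ↔ (w ↔ w))))) = ~1 = 3
w → u = 3 → 4 = 4
u ↔ v = 4 ↔ 2 = 2
(w → u) ↔ (u ↔ v) = 4 ↔ 2 = 2
~((w → u) ↔ (u ↔ v)) = ~2 = 2
v ↔ v = 2 ↔ 2 = 4
w → u = 3 → 4 = 4
(v ↔ v) → (w → u) = 4 → 4 = 4
~((w → u) ↔ (u ↔ v)) → ((v ↔ v) → (w → u)) = 2 → 4 = 4
u ↔ u = 4 ↔ 4 = 4
v ↔ v = 2 ↔ 2 = 4
v → w = 2 → 3 = 4
(v → w) → u = 4 → 4 = 4
(v ↔ v) ↔ ((v → w) → u) = 4 ↔ 4 = 4
(u ↔ u) ↔ ((v ↔ v) ↔ ((v → w) → u)) = 4 ↔ 4 = 4
(~((w → u) ↔ (u ↔ v)) → ((v ↔ v) → (w → u))) ↔ ((u ↔ u) ↔ ((v ↔ v) ↔ ((v → w) → u))) = 4 ↔ 4 = 4
~v = ~2 = 2
u ↔ ~v = 4 ↔ 2 = 2
v ↔ v = 2 ↔ 2 = 4
u ↔ v = 4 ↔ 2 = 2
(u ↔ v) → w = 2 → 3 = 4
(v ↔ v) ↔ ((u ↔ v) → w) = 4 ↔ 4 = 4
(u ↔ ~v) ↔ ((v ↔ v) ↔ ((u ↔ v) → w)) = 2 ↔ 4 = 2
v → w = 2 → 3 = 4
~w = ~3 = 1
v ↔ w = 2 ↔ 3 = 3
~w → (v ↔ w) = 1 → 3 = 4
w → (~w → (v ↔ w)) = 3 → 4 = 4
(v → w) → (w → (~w → (v ↔ w))) = 4 → 4 = 4
((u ↔ ~v) ↔ ((v ↔ v) ↔ ((u ↔ v) → w))) → ((v → w) → (w → (~w → (v ↔ w)))) = 2 → 4 = 4
((~((w → u) ↔ (u ↔ v)) → ((v ↔ v) → (w → u))) ↔ ((u ↔ u) ↔ ((v ↔ v) ↔ ((v → w) → u)))) ↔ (((u ↔ ~v) ↔ ((v ↔ v) ↔ ((u ↔ v) → w))) → ((v → w) → (w → (~w → (v ↔ w))))) = 4 ↔ 4 = 4
~(~((w → (u ↔ v)) ↔ (v → (w ↔ v))) ↔ (((v ↔ (v → u)) ↔ (v ↔ ~v)) → (w → (v ↔ (w ↔ w))))) ↔ (((~((w → u) ↔ (u ↔ v)) → ((v ↔ v) → (w → u))) ↔ ((u ↔ u) ↔ ((v ↔ v) ↔ ((v → w) → u)))) ↔ (((u ↔ ~v) ↔ ((v ↔ v) ↔ ((u ↔ v) → w))) → ((v → w) → (w → (~w → (v ↔ w)))))) = 3 ↔ 4 = 3

3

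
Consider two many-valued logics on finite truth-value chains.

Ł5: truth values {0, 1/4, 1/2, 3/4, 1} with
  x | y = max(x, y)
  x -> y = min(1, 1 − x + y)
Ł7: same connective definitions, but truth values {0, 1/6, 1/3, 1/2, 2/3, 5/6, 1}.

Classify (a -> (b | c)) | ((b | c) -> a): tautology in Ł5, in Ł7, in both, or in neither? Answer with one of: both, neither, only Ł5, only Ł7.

In Ł5: every assignment gives 1 — tautology.
In Ł7: every assignment gives 1 — tautology.

both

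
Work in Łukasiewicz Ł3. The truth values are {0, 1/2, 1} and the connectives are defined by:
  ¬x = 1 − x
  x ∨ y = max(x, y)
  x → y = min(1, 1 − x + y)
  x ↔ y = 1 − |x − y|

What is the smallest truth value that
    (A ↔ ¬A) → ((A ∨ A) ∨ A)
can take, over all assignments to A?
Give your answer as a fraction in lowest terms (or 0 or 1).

Take A = 1/2:
¬A = ¬1/2 = 1/2
A ↔ ¬A = 1/2 ↔ 1/2 = 1
A ∨ A = 1/2 ∨ 1/2 = 1/2
(A ∨ A) ∨ A = 1/2 ∨ 1/2 = 1/2
(A ↔ ¬A) → ((A ∨ A) ∨ A) = 1 → 1/2 = 1/2
No assignment yields a value below 1/2, so this is the minimum.

1/2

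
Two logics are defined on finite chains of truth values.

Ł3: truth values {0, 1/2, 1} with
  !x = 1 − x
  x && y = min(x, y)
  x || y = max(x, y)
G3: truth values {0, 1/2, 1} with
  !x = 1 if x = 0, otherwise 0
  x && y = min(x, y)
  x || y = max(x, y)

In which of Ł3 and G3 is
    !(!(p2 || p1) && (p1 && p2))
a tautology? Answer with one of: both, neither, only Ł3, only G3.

only G3

In Ł3: at p1 = 1/2, p2 = 1/2 the value is 1/2 — not a tautology.
In G3: every assignment gives 1 — tautology.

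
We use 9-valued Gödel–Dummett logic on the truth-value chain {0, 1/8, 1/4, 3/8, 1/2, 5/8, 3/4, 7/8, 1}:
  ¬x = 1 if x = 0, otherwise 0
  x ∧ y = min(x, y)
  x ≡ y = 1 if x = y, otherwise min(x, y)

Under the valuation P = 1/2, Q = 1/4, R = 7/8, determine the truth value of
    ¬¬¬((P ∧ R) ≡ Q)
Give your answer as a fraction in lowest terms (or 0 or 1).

P ∧ R = 1/2 ∧ 7/8 = 1/2
(P ∧ R) ≡ Q = 1/2 ≡ 1/4 = 1/4
¬((P ∧ R) ≡ Q) = ¬1/4 = 0
¬¬((P ∧ R) ≡ Q) = ¬0 = 1
¬¬¬((P ∧ R) ≡ Q) = ¬1 = 0

0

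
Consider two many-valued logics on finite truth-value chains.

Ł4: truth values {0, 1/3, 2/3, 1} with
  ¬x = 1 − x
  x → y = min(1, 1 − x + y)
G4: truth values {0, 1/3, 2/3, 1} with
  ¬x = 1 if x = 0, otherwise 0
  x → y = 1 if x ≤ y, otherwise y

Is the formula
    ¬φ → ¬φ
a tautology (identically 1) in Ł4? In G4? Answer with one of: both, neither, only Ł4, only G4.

In Ł4: every assignment gives 1 — tautology.
In G4: every assignment gives 1 — tautology.

both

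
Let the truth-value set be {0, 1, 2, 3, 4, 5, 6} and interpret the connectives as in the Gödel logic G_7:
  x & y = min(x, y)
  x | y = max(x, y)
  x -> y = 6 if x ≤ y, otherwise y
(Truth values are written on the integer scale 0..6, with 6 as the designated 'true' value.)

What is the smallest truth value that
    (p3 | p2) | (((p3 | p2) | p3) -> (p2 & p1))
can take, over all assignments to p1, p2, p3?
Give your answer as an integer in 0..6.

1

Take p1 = 0, p2 = 0, p3 = 1:
p3 | p2 = 1 | 0 = 1
p3 | p2 = 1 | 0 = 1
(p3 | p2) | p3 = 1 | 1 = 1
p2 & p1 = 0 & 0 = 0
((p3 | p2) | p3) -> (p2 & p1) = 1 -> 0 = 0
(p3 | p2) | (((p3 | p2) | p3) -> (p2 & p1)) = 1 | 0 = 1
No assignment yields a value below 1, so this is the minimum.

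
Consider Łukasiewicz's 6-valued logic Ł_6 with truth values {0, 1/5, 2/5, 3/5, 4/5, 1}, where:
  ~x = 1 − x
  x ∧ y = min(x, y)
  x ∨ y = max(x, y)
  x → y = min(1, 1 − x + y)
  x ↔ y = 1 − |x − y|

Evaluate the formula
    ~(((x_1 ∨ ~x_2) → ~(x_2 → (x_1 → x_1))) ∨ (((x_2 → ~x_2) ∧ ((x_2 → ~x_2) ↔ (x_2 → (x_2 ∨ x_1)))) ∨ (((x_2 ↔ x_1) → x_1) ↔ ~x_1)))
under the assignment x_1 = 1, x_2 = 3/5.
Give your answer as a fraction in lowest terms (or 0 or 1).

~x_2 = ~3/5 = 2/5
x_1 ∨ ~x_2 = 1 ∨ 2/5 = 1
x_1 → x_1 = 1 → 1 = 1
x_2 → (x_1 → x_1) = 3/5 → 1 = 1
~(x_2 → (x_1 → x_1)) = ~1 = 0
(x_1 ∨ ~x_2) → ~(x_2 → (x_1 → x_1)) = 1 → 0 = 0
~x_2 = ~3/5 = 2/5
x_2 → ~x_2 = 3/5 → 2/5 = 4/5
~x_2 = ~3/5 = 2/5
x_2 → ~x_2 = 3/5 → 2/5 = 4/5
x_2 ∨ x_1 = 3/5 ∨ 1 = 1
x_2 → (x_2 ∨ x_1) = 3/5 → 1 = 1
(x_2 → ~x_2) ↔ (x_2 → (x_2 ∨ x_1)) = 4/5 ↔ 1 = 4/5
(x_2 → ~x_2) ∧ ((x_2 → ~x_2) ↔ (x_2 → (x_2 ∨ x_1))) = 4/5 ∧ 4/5 = 4/5
x_2 ↔ x_1 = 3/5 ↔ 1 = 3/5
(x_2 ↔ x_1) → x_1 = 3/5 → 1 = 1
~x_1 = ~1 = 0
((x_2 ↔ x_1) → x_1) ↔ ~x_1 = 1 ↔ 0 = 0
((x_2 → ~x_2) ∧ ((x_2 → ~x_2) ↔ (x_2 → (x_2 ∨ x_1)))) ∨ (((x_2 ↔ x_1) → x_1) ↔ ~x_1) = 4/5 ∨ 0 = 4/5
((x_1 ∨ ~x_2) → ~(x_2 → (x_1 → x_1))) ∨ (((x_2 → ~x_2) ∧ ((x_2 → ~x_2) ↔ (x_2 → (x_2 ∨ x_1)))) ∨ (((x_2 ↔ x_1) → x_1) ↔ ~x_1)) = 0 ∨ 4/5 = 4/5
~(((x_1 ∨ ~x_2) → ~(x_2 → (x_1 → x_1))) ∨ (((x_2 → ~x_2) ∧ ((x_2 → ~x_2) ↔ (x_2 → (x_2 ∨ x_1)))) ∨ (((x_2 ↔ x_1) → x_1) ↔ ~x_1))) = ~4/5 = 1/5

1/5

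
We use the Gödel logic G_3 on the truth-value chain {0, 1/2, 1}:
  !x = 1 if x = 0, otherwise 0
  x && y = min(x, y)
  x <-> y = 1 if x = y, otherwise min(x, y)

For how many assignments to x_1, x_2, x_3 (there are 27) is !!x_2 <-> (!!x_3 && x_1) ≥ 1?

9

value 1: 9 assignments (counts)
value 1/2: 4 assignments
value 0: 14 assignments
So 9 of the 27 assignments meet the threshold.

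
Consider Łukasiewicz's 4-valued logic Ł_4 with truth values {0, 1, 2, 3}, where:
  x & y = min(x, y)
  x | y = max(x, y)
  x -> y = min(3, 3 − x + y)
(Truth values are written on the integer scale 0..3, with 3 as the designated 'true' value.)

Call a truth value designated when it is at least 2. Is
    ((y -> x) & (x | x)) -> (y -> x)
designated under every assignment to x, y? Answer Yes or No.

Yes

x = 0, y = 0 ↦ 3
x = 0, y = 1 ↦ 3
x = 0, y = 2 ↦ 3
x = 0, y = 3 ↦ 3
x = 1, y = 0 ↦ 3
x = 1, y = 1 ↦ 3
x = 1, y = 2 ↦ 3
x = 1, y = 3 ↦ 3
x = 2, y = 0 ↦ 3
x = 2, y = 1 ↦ 3
x = 2, y = 2 ↦ 3
x = 2, y = 3 ↦ 3
x = 3, y = 0 ↦ 3
x = 3, y = 1 ↦ 3
x = 3, y = 2 ↦ 3
x = 3, y = 3 ↦ 3
Every assignment gives a value ≥ 2.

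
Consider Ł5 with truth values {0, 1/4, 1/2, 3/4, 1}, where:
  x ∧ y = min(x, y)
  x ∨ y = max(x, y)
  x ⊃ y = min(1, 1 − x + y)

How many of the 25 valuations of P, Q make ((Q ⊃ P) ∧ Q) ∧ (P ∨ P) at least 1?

value 1: 1 assignment (counts)
value 3/4: 3 assignments
value 1/2: 5 assignments
value 1/4: 7 assignments
value 0: 9 assignments
So 1 of the 25 assignments meets the threshold.

1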